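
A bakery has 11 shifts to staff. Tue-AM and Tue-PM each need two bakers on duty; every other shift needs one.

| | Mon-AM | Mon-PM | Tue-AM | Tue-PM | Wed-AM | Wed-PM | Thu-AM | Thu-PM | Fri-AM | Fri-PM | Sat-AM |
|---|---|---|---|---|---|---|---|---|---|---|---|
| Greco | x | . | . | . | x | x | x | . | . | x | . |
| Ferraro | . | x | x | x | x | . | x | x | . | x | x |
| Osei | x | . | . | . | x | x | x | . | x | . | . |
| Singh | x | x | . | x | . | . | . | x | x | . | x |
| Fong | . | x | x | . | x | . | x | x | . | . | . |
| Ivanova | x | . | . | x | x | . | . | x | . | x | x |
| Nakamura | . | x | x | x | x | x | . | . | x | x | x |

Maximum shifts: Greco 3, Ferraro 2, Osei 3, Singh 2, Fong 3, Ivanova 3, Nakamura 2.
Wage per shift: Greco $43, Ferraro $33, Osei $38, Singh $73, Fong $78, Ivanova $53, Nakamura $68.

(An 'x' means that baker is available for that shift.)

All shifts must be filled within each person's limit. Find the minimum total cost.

$604

Picking the cheapest available baker for each shift independently would cost $499, but that ignores the shift limits.
An optimal schedule: Mon-AM→Osei, Mon-PM→Ferraro, Tue-AM→Ferraro+Nakamura, Tue-PM→Ivanova+Nakamura, Wed-AM→Greco, Wed-PM→Osei, Thu-AM→Greco, Thu-PM→Ivanova, Fri-AM→Osei, Fri-PM→Greco, Sat-AM→Ivanova.
Total: 38 + 33 + 33 + 68 + 53 + 68 + 43 + 38 + 43 + 53 + 38 + 43 + 53 = $604.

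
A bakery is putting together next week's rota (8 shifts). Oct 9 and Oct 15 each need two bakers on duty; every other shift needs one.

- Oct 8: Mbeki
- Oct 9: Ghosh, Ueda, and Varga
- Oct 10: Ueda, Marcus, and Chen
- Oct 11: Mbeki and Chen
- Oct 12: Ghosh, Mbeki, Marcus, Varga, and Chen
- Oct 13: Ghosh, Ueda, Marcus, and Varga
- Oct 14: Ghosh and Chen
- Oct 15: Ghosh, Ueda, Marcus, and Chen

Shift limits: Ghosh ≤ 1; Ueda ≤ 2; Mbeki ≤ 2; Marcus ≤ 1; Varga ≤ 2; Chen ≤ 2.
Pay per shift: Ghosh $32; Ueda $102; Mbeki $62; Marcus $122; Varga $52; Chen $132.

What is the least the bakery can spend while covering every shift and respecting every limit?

$850

Oct 8 can only be covered by Mbeki, so that assignment is forced.
Picking the cheapest available baker for each shift independently would cost $540, but that ignores the shift limits.
An optimal schedule: Oct 8→Mbeki, Oct 9→Ueda+Varga, Oct 10→Ueda, Oct 11→Mbeki, Oct 12→Chen, Oct 13→Varga, Oct 14→Ghosh, Oct 15→Marcus+Chen.
Total: 62 + 102 + 52 + 102 + 62 + 132 + 52 + 32 + 122 + 132 = $850.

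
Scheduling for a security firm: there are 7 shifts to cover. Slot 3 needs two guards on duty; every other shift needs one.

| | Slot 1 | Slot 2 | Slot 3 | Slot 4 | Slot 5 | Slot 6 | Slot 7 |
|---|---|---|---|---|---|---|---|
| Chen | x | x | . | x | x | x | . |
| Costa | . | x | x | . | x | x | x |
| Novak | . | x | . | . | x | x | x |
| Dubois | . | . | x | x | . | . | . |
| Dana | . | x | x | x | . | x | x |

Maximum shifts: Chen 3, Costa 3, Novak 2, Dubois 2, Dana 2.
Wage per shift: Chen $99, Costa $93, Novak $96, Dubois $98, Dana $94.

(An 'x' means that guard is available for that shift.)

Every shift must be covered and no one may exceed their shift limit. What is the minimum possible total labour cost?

$758

Slot 1 can only be covered by Chen, so that assignment is forced.
Picking the cheapest available guard for each shift independently would cost $752, but that ignores the shift limits.
An optimal schedule: Slot 1→Chen, Slot 2→Novak, Slot 3→Costa+Dana, Slot 4→Dana, Slot 5→Costa, Slot 6→Novak, Slot 7→Costa.
Total: 99 + 96 + 93 + 94 + 94 + 93 + 96 + 93 = $758.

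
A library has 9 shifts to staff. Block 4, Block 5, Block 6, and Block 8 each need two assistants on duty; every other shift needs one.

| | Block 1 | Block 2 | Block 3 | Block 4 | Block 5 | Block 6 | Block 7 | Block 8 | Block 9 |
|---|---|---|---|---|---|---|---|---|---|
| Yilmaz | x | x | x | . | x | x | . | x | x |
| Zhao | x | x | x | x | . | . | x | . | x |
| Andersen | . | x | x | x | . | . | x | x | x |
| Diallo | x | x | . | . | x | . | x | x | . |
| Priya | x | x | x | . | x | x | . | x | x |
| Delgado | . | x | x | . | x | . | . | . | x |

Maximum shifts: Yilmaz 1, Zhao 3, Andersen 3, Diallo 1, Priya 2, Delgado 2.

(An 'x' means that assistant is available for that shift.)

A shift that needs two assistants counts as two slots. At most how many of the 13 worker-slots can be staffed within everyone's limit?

Total capacity across all assistants is 1+3+3+1+2+2 = 12, and 13 slots are needed, so at most 12 can be filled.
An assignment achieving 12: Block 1→Zhao, Block 2→Delgado, Block 3→Andersen, Block 4→Zhao+Andersen, Block 5→Diallo+Priya, Block 6→Yilmaz+Priya, Block 7→Zhao, Block 8→Andersen, Block 9→Delgado.
Loads: Yilmaz 1/1, Zhao 3/3, Andersen 3/3, Diallo 1/1, Priya 2/2, Delgado 2/2.

12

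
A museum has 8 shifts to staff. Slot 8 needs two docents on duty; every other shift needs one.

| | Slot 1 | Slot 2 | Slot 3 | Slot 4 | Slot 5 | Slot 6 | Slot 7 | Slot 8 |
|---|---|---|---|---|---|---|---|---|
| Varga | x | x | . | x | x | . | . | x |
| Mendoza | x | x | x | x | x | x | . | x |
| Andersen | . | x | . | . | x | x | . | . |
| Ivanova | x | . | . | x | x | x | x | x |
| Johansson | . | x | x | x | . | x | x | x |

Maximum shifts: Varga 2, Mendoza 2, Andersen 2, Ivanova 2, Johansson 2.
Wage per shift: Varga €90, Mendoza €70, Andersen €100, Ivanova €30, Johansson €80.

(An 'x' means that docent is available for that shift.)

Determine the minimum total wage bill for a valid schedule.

Picking the cheapest available docent for each shift independently would cost €390, but that ignores the shift limits.
An optimal schedule: Slot 1→Ivanova, Slot 2→Mendoza, Slot 3→Mendoza, Slot 4→Johansson, Slot 5→Varga, Slot 6→Andersen, Slot 7→Ivanova, Slot 8→Johansson+Varga.
Total: 30 + 70 + 70 + 80 + 90 + 100 + 30 + 80 + 90 = €640.

€640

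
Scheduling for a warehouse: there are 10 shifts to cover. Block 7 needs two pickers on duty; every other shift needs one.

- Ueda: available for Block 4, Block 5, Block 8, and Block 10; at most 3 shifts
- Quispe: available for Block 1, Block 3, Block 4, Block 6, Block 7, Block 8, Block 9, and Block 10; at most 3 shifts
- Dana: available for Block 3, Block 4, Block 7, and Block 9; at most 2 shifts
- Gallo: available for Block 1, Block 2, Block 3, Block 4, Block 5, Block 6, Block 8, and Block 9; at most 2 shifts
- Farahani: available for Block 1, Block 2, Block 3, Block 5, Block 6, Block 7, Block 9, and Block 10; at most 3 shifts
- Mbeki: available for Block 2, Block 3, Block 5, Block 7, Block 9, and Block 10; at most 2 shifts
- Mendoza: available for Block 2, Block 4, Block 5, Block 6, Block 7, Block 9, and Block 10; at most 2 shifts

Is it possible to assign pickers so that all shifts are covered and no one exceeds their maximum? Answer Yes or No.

Yes

One valid schedule: Block 1→Quispe, Block 2→Gallo, Block 3→Quispe, Block 4→Ueda, Block 5→Ueda, Block 6→Quispe, Block 7→Dana+Farahani, Block 8→Ueda, Block 9→Dana, Block 10→Farahani.
Loads: Ueda 3/3, Quispe 3/3, Dana 2/2, Gallo 1/2, Farahani 2/3, Mbeki 0/2, Mendoza 0/2 — all within limits.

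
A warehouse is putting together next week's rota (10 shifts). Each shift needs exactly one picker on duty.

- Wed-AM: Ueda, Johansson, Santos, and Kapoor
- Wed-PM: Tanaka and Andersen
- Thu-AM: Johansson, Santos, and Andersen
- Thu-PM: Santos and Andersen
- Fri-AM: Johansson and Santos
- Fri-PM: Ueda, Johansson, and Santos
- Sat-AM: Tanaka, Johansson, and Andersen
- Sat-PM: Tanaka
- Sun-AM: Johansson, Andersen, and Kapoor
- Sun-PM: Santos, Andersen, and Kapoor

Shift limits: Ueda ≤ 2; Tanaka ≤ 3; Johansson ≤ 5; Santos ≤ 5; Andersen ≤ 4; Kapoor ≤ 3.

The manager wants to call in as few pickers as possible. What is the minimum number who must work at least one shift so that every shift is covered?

3

10 slots to fill and no one can take more than 5, so at least ⌈10/5⌉ = 2 pickers are needed.
No set of 2 pickers can cover every shift (each such set leaves at least one shift with no one available or exceeds a cap).
Tanaka, Johansson, and Santos alone can cover everything: Wed-AM→Johansson, Wed-PM→Tanaka, Thu-AM→Johansson, Thu-PM→Santos, Fri-AM→Johansson, Fri-PM→Johansson, Sat-AM→Tanaka, Sat-PM→Tanaka, Sun-AM→Johansson, Sun-PM→Santos.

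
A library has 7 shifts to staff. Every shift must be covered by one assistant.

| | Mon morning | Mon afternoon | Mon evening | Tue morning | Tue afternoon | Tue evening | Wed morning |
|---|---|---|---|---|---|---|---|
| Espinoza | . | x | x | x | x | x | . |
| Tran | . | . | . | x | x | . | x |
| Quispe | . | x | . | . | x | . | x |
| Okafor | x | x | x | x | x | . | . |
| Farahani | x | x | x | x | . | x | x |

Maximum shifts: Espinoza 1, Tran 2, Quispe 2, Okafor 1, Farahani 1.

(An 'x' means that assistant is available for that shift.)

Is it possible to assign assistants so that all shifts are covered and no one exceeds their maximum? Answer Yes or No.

Yes

One valid schedule: Mon morning→Okafor, Mon afternoon→Quispe, Mon evening→Farahani, Tue morning→Tran, Tue afternoon→Quispe, Tue evening→Espinoza, Wed morning→Tran.
Loads: Espinoza 1/1, Tran 2/2, Quispe 2/2, Okafor 1/1, Farahani 1/1 — all within limits.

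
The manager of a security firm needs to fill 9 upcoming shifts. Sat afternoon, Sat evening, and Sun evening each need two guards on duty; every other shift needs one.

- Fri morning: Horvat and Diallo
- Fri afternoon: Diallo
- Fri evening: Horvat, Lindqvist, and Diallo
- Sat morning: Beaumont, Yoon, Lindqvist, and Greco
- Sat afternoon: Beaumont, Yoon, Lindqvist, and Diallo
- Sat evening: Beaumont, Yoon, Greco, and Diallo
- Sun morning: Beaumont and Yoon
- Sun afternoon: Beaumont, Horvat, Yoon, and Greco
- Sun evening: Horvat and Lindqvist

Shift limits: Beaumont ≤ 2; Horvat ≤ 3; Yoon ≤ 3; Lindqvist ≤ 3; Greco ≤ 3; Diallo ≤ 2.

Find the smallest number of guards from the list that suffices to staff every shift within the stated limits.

5

12 slots to fill and no one can take more than 3, so at least ⌈12/3⌉ = 4 guards are needed.
No set of 4 guards can cover every shift (each such set leaves at least one shift with no one available or exceeds a cap).
Beaumont, Horvat, Yoon, Lindqvist, and Diallo alone can cover everything: Fri morning→Horvat, Fri afternoon→Diallo, Fri evening→Horvat, Sat morning→Beaumont, Sat afternoon→Yoon+Lindqvist, Sat evening→Yoon+Diallo, Sun morning→Beaumont, Sun afternoon→Yoon, Sun evening→Horvat+Lindqvist.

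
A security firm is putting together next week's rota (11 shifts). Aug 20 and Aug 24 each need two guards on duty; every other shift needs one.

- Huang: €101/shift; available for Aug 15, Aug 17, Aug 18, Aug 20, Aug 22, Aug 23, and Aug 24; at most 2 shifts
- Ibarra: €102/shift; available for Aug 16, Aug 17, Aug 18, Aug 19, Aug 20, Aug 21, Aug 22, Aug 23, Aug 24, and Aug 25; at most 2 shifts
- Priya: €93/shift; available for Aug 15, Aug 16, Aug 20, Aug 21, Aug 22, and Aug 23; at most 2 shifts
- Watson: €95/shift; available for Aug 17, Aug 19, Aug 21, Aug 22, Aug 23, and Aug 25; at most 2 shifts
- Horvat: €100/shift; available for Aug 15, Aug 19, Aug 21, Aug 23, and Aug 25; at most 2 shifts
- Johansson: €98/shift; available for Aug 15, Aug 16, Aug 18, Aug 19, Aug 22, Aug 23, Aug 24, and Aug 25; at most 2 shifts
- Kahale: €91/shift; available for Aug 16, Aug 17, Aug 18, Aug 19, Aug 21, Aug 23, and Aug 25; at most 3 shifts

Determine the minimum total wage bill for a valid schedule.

Picking the cheapest available guard for each shift independently would cost €1216, but that ignores the shift limits.
An optimal schedule: Aug 15→Priya, Aug 16→Kahale, Aug 17→Kahale, Aug 18→Kahale, Aug 19→Watson, Aug 20→Priya+Huang, Aug 21→Watson, Aug 22→Johansson, Aug 23→Horvat, Aug 24→Johansson+Huang, Aug 25→Horvat.
Total: 93 + 91 + 91 + 91 + 95 + 93 + 101 + 95 + 98 + 100 + 98 + 101 + 100 = €1247.

€1247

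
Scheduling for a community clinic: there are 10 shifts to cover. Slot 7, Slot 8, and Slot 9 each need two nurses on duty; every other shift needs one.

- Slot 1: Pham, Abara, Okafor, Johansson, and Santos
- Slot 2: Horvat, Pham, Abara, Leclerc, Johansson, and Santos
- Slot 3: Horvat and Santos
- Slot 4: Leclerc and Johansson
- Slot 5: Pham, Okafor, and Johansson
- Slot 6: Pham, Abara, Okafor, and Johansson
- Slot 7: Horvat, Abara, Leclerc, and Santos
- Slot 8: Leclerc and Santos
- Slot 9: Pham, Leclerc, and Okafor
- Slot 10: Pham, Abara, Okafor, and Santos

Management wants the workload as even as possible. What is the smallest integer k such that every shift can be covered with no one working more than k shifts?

2

With 7 nurses and 13 worker-slots to fill, someone must work at least ⌈13/7⌉ = 2 shifts, so k ≥ 2.
k = 2 works: Slot 1→Okafor, Slot 2→Johansson, Slot 3→Horvat, Slot 4→Leclerc, Slot 5→Pham, Slot 6→Abara, Slot 7→Horvat+Santos, Slot 8→Leclerc+Santos, Slot 9→Pham+Okafor, Slot 10→Abara.
Loads: Horvat 2, Pham 2, Abara 2, Leclerc 2, Okafor 2, Johansson 1, Santos 2 — all ≤ 2.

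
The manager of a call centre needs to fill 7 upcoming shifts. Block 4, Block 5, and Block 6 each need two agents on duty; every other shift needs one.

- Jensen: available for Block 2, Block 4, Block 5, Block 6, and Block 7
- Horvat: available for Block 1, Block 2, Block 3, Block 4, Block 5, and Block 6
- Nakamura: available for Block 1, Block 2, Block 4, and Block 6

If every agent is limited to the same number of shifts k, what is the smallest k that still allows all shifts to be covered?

With 3 agents and 10 worker-slots to fill, someone must work at least ⌈10/3⌉ = 4 shifts, so k ≥ 4.
k = 4 works: Block 1→Horvat, Block 2→Jensen, Block 3→Horvat, Block 4→Jensen+Nakamura, Block 5→Jensen+Horvat, Block 6→Horvat+Nakamura, Block 7→Jensen.
Loads: Jensen 4, Horvat 4, Nakamura 2 — all ≤ 4.

4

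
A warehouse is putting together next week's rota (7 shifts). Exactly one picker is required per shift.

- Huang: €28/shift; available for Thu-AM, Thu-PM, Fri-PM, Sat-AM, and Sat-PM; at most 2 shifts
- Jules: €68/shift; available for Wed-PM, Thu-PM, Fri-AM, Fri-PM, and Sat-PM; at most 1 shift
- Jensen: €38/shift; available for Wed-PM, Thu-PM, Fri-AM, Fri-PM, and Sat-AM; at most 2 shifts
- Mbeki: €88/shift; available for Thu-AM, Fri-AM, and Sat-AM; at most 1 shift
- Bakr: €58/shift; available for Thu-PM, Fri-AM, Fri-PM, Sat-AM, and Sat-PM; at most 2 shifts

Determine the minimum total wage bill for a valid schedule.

€316

Picking the cheapest available picker for each shift independently would cost €216, but that ignores the shift limits.
An optimal schedule: Wed-PM→Jensen, Thu-AM→Huang, Thu-PM→Jensen, Fri-AM→Bakr, Fri-PM→Jules, Sat-AM→Bakr, Sat-PM→Huang.
Total: 38 + 28 + 38 + 58 + 68 + 58 + 28 = €316.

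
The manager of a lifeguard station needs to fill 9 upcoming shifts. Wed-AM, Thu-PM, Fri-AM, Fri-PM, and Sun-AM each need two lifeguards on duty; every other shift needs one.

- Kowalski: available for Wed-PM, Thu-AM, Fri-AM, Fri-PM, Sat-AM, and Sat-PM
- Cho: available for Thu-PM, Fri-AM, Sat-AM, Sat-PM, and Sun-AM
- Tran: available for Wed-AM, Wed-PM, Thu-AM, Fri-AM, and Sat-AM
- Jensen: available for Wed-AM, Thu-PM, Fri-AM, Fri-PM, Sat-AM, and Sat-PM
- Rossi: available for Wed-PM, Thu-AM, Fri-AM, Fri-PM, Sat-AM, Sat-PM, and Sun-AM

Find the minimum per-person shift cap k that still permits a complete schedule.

3

With 5 lifeguards and 14 worker-slots to fill, someone must work at least ⌈14/5⌉ = 3 shifts, so k ≥ 3.
k = 3 works: Wed-AM→Tran+Jensen, Wed-PM→Kowalski, Thu-AM→Kowalski, Thu-PM→Cho+Jensen, Fri-AM→Tran+Rossi, Fri-PM→Kowalski+Jensen, Sat-AM→Tran, Sat-PM→Cho, Sun-AM→Cho+Rossi.
Loads: Kowalski 3, Cho 3, Tran 3, Jensen 3, Rossi 2 — all ≤ 3.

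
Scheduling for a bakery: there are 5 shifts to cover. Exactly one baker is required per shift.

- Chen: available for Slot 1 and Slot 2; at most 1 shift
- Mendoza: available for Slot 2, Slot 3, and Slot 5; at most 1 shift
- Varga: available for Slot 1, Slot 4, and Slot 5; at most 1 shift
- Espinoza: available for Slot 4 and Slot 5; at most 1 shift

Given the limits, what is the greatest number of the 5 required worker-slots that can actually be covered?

Total capacity across all bakers is 1+1+1+1 = 4, and 5 slots are needed, so at most 4 can be filled.
An assignment achieving 4: Slot 1→Chen, Slot 3→Mendoza, Slot 4→Varga, Slot 5→Espinoza.
Loads: Chen 1/1, Mendoza 1/1, Varga 1/1, Espinoza 1/1.

4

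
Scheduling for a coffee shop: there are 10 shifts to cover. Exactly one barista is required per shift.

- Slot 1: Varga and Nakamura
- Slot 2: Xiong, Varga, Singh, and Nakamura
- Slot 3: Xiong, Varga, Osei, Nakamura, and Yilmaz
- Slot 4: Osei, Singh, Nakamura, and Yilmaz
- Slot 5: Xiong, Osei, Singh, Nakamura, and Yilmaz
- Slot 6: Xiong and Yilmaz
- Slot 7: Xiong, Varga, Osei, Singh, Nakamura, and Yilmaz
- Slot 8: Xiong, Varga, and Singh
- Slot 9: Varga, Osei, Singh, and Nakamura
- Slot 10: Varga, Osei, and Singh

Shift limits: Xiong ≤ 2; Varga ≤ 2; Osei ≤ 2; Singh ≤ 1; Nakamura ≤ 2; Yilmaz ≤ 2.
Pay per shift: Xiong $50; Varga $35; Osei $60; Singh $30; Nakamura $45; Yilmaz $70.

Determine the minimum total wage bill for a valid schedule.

$480

Picking the cheapest available barista for each shift independently would cost $330, but that ignores the shift limits.
An optimal schedule: Slot 1→Varga, Slot 2→Singh, Slot 3→Nakamura, Slot 4→Osei, Slot 5→Nakamura, Slot 6→Xiong, Slot 7→Yilmaz, Slot 8→Xiong, Slot 9→Osei, Slot 10→Varga.
Total: 35 + 30 + 45 + 60 + 45 + 50 + 70 + 50 + 60 + 35 = $480.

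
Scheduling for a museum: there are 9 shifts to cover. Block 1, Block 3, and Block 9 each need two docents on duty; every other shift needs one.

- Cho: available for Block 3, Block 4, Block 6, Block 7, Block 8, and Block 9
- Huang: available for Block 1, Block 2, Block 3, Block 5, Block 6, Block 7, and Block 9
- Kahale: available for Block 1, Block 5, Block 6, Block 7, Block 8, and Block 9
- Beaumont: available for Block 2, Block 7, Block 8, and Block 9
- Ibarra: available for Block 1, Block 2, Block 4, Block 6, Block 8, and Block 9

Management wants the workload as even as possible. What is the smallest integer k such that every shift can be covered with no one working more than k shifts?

With 5 docents and 12 worker-slots to fill, someone must work at least ⌈12/5⌉ = 3 shifts, so k ≥ 3.
k = 3 works: Block 1→Huang+Kahale, Block 2→Beaumont, Block 3→Cho+Huang, Block 4→Cho, Block 5→Huang, Block 6→Cho, Block 7→Kahale, Block 8→Kahale, Block 9→Beaumont+Ibarra.
Loads: Cho 3, Huang 3, Kahale 3, Beaumont 2, Ibarra 1 — all ≤ 3.

3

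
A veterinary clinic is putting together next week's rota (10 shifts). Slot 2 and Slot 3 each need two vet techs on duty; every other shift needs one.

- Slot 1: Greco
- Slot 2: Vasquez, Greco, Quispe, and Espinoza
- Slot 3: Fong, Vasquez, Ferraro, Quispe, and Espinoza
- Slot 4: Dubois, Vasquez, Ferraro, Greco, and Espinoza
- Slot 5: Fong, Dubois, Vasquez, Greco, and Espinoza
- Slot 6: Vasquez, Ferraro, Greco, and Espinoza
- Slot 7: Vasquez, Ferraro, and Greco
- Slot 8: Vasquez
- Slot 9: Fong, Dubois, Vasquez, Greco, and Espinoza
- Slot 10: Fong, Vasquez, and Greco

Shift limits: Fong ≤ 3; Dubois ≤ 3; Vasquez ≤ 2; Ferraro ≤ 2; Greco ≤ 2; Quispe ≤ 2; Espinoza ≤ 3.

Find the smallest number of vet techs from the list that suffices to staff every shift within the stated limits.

5

12 slots to fill and no one can take more than 3, so at least ⌈12/3⌉ = 4 vet techs are needed.
Any 4 vet techs together have capacity at most 3+3+3+2 = 11 < 12 slots, so 4 can never suffice.
Fong, Dubois, Vasquez, Greco, and Espinoza alone can cover everything: Slot 1→Greco, Slot 2→Greco+Espinoza, Slot 3→Fong+Espinoza, Slot 4→Dubois, Slot 5→Fong, Slot 6→Espinoza, Slot 7→Vasquez, Slot 8→Vasquez, Slot 9→Dubois, Slot 10→Fong.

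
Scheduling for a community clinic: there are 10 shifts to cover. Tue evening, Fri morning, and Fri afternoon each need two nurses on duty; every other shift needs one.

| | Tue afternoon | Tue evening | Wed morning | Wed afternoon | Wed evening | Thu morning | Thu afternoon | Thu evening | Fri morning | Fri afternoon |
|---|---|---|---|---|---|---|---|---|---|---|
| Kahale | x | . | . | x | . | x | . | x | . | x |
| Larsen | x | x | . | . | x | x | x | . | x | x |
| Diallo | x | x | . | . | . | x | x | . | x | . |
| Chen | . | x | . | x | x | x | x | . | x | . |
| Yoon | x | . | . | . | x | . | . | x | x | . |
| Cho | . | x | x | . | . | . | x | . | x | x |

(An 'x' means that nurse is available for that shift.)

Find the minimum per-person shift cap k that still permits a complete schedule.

With 6 nurses and 13 worker-slots to fill, someone must work at least ⌈13/6⌉ = 3 shifts, so k ≥ 3.
k = 3 works: Tue afternoon→Larsen, Tue evening→Diallo+Chen, Wed morning→Cho, Wed afternoon→Kahale, Wed evening→Larsen, Thu morning→Diallo, Thu afternoon→Diallo, Thu evening→Kahale, Fri morning→Chen+Yoon, Fri afternoon→Kahale+Larsen.
Loads: Kahale 3, Larsen 3, Diallo 3, Chen 2, Yoon 1, Cho 1 — all ≤ 3.

3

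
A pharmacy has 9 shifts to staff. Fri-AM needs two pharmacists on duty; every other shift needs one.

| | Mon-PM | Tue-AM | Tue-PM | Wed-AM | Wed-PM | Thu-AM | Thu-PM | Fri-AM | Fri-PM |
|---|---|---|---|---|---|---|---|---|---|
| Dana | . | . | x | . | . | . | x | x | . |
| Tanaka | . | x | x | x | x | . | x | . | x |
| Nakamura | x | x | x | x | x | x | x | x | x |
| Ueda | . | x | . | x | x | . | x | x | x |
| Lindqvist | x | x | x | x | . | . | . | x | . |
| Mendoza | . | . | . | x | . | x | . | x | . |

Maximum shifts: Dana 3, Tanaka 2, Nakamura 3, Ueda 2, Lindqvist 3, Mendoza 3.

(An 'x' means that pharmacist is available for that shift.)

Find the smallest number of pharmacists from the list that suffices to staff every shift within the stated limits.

4

10 slots to fill and no one can take more than 3, so at least ⌈10/3⌉ = 4 pharmacists are needed.
Dana, Tanaka, Nakamura, and Ueda alone can cover everything: Mon-PM→Nakamura, Tue-AM→Tanaka, Tue-PM→Dana, Wed-AM→Tanaka, Wed-PM→Nakamura, Thu-AM→Nakamura, Thu-PM→Dana, Fri-AM→Dana+Ueda, Fri-PM→Ueda.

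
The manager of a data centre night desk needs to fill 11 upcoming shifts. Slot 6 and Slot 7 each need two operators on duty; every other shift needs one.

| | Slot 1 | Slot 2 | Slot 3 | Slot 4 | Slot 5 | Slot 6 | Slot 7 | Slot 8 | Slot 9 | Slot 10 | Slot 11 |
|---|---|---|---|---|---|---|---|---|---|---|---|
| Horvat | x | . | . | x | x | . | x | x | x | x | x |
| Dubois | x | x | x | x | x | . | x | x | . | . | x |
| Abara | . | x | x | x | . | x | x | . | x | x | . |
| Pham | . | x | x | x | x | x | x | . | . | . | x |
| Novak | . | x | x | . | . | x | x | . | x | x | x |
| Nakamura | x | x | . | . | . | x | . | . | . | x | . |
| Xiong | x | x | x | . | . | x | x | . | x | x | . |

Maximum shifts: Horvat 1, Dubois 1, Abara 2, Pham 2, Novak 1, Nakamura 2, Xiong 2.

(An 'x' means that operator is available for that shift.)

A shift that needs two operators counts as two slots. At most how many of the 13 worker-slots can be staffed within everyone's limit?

Total capacity across all operators is 1+1+2+2+1+2+2 = 11, and 13 slots are needed, so at most 11 can be filled.
An assignment achieving 11: Slot 1→Nakamura, Slot 2→Xiong, Slot 3→Pham, Slot 4→Abara, Slot 5→Dubois, Slot 6→Novak+Nakamura, Slot 8→Horvat, Slot 9→Abara, Slot 10→Xiong, Slot 11→Pham.
Loads: Horvat 1/1, Dubois 1/1, Abara 2/2, Pham 2/2, Novak 1/1, Nakamura 2/2, Xiong 2/2.

11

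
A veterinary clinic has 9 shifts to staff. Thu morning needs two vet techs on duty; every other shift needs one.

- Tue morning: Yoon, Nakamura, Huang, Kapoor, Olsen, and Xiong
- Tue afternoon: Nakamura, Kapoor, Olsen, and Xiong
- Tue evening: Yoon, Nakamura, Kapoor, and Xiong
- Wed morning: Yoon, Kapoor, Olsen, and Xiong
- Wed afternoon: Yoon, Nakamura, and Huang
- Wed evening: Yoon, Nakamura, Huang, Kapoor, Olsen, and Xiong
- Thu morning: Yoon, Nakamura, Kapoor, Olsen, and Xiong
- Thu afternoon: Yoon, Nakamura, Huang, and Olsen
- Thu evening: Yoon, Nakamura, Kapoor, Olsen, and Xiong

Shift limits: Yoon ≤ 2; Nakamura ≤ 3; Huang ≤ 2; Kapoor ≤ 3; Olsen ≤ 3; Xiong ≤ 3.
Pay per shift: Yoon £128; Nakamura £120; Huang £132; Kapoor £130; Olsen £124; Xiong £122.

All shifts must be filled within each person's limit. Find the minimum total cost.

£1226

Picking the cheapest available vet tech for each shift independently would cost £1204, but that ignores the shift limits.
An optimal schedule: Tue morning→Xiong, Tue afternoon→Nakamura, Tue evening→Nakamura, Wed morning→Xiong, Wed afternoon→Nakamura, Wed evening→Olsen, Thu morning→Olsen+Yoon, Thu afternoon→Olsen, Thu evening→Xiong.
Total: 122 + 120 + 120 + 122 + 120 + 124 + 124 + 128 + 124 + 122 = £1226.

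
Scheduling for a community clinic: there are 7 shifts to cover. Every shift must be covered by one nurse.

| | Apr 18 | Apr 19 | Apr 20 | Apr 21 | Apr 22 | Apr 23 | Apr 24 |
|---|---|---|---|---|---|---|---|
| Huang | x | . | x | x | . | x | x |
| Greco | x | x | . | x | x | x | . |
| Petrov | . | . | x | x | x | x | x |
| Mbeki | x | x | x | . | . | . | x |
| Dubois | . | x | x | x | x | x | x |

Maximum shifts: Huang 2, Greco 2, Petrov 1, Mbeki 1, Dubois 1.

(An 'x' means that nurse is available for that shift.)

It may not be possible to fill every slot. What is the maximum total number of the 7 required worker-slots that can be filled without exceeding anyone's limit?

Total capacity across all nurses is 2+2+1+1+1 = 7, and 7 slots are needed, so at most 7 can be filled.
An assignment achieving 7: Apr 18→Huang, Apr 19→Greco, Apr 20→Huang, Apr 21→Petrov, Apr 22→Greco, Apr 23→Dubois, Apr 24→Mbeki.
Loads: Huang 2/2, Greco 2/2, Petrov 1/1, Mbeki 1/1, Dubois 1/1.

7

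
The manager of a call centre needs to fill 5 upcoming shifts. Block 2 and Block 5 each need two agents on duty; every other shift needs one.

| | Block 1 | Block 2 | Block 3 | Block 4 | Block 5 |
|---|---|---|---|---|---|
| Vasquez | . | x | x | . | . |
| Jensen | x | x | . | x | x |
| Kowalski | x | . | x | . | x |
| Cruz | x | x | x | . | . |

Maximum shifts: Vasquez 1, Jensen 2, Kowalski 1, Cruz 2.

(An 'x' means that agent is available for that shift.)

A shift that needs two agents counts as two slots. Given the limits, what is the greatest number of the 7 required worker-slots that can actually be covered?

6

Total capacity across all agents is 1+2+1+2 = 6, and 7 slots are needed, so at most 6 can be filled.
An assignment achieving 6: Block 1→Cruz, Block 2→Vasquez+Cruz, Block 4→Jensen, Block 5→Jensen+Kowalski.
Loads: Vasquez 1/1, Jensen 2/2, Kowalski 1/1, Cruz 2/2.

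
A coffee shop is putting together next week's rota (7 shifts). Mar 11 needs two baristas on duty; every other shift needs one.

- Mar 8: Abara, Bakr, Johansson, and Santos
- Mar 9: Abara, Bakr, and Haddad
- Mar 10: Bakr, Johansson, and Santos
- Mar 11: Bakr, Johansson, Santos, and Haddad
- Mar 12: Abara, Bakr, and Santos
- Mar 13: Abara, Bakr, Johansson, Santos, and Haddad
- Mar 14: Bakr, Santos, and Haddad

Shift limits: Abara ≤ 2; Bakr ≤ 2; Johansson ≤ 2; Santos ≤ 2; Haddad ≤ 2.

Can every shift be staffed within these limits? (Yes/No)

Yes

One valid schedule: Mar 8→Johansson, Mar 9→Abara, Mar 10→Bakr, Mar 11→Santos+Haddad, Mar 12→Abara, Mar 13→Johansson, Mar 14→Bakr.
Loads: Abara 2/2, Bakr 2/2, Johansson 2/2, Santos 1/2, Haddad 1/2 — all within limits.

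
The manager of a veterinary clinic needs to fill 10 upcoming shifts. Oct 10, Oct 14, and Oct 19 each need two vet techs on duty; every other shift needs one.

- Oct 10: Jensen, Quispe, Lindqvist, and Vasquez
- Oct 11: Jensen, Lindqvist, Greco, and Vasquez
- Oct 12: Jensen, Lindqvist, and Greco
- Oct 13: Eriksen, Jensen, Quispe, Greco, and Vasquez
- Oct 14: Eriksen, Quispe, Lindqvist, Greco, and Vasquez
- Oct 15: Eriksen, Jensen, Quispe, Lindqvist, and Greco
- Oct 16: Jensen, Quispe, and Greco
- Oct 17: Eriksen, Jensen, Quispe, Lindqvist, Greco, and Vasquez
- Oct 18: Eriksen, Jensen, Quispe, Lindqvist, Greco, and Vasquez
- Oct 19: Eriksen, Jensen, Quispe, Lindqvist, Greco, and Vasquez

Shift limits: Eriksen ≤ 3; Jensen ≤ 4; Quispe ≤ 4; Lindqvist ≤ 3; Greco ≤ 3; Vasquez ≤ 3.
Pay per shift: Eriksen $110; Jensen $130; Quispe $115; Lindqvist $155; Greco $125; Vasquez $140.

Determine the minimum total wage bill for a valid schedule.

$1555

Picking the cheapest available vet tech for each shift independently would cost $1500, but that ignores the shift limits.
An optimal schedule: Oct 10→Quispe+Jensen, Oct 11→Greco, Oct 12→Greco, Oct 13→Eriksen, Oct 14→Quispe+Greco, Oct 15→Eriksen, Oct 16→Quispe, Oct 17→Eriksen, Oct 18→Jensen, Oct 19→Quispe+Jensen.
Total: 115 + 130 + 125 + 125 + 110 + 115 + 125 + 110 + 115 + 110 + 130 + 115 + 130 = $1555.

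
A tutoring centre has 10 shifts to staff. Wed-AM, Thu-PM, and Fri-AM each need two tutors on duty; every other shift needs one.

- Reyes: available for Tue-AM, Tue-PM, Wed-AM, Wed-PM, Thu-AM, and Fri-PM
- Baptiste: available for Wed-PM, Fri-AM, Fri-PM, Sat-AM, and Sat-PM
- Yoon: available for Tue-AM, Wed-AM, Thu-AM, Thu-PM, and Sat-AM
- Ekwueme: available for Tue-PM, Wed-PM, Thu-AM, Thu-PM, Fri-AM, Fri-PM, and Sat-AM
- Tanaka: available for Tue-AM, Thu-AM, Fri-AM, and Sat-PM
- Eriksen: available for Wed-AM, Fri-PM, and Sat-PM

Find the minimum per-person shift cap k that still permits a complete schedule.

With 6 tutors and 13 worker-slots to fill, someone must work at least ⌈13/6⌉ = 3 shifts, so k ≥ 3.
k = 3 works: Tue-AM→Reyes, Tue-PM→Reyes, Wed-AM→Reyes+Yoon, Wed-PM→Baptiste, Thu-AM→Yoon, Thu-PM→Yoon+Ekwueme, Fri-AM→Baptiste+Ekwueme, Fri-PM→Ekwueme, Sat-AM→Baptiste, Sat-PM→Tanaka.
Loads: Reyes 3, Baptiste 3, Yoon 3, Ekwueme 3, Tanaka 1, Eriksen 0 — all ≤ 3.

3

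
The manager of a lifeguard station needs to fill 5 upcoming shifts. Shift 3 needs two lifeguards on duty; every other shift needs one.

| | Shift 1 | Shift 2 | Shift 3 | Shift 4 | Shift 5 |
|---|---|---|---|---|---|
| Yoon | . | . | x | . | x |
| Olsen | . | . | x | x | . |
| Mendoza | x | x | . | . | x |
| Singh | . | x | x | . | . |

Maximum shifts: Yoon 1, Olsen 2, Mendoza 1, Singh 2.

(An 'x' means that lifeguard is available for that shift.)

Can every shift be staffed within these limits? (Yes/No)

Yes

Shift 1 can only be covered by Mendoza, so that assignment is forced.
Shift 4 can only be covered by Olsen, so that assignment is forced.
One valid schedule: Shift 1→Mendoza, Shift 2→Singh, Shift 3→Olsen+Singh, Shift 4→Olsen, Shift 5→Yoon.
Loads: Yoon 1/1, Olsen 2/2, Mendoza 1/1, Singh 2/2 — all within limits.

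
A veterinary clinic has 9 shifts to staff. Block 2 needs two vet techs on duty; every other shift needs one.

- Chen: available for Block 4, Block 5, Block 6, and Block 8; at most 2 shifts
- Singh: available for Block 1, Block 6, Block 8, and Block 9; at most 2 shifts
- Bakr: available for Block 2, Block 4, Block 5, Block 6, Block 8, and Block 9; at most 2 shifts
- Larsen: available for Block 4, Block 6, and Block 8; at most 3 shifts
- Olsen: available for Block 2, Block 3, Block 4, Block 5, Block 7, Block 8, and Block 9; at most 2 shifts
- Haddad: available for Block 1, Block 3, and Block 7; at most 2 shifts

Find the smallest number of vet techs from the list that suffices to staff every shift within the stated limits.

10 slots to fill and no one can take more than 3, so at least ⌈10/3⌉ = 4 vet techs are needed.
Any 4 vet techs together have capacity at most 3+2+2+2 = 9 < 10 slots, so 4 can never suffice.
Chen, Singh, Bakr, Olsen, and Haddad alone can cover everything: Block 1→Singh, Block 2→Bakr+Olsen, Block 3→Haddad, Block 4→Chen, Block 5→Chen, Block 6→Singh, Block 7→Haddad, Block 8→Olsen, Block 9→Bakr.

5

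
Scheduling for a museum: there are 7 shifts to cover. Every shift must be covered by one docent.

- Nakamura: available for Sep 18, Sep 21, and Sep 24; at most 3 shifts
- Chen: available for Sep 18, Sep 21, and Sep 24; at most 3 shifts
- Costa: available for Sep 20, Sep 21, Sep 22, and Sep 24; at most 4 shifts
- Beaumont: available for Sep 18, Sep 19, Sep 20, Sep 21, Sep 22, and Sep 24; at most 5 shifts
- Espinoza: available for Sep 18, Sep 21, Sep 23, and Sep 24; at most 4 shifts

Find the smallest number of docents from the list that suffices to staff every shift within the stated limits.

7 slots to fill and no one can take more than 5, so at least ⌈7/5⌉ = 2 docents are needed.
Beaumont and Espinoza alone can cover everything: Sep 18→Beaumont, Sep 19→Beaumont, Sep 20→Beaumont, Sep 21→Beaumont, Sep 22→Beaumont, Sep 23→Espinoza, Sep 24→Espinoza.

2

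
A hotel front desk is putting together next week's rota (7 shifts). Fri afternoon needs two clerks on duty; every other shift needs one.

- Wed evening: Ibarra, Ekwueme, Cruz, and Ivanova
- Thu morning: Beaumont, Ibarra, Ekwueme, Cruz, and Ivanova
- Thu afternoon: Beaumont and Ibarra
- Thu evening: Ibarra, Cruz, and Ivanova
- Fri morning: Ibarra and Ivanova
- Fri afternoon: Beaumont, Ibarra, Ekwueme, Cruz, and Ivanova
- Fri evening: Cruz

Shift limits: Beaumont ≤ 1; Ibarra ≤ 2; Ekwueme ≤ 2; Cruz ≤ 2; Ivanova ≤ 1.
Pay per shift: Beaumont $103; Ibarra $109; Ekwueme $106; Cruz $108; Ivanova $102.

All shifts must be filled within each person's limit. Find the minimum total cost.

$851

Fri evening can only be covered by Cruz, so that assignment is forced.
Picking the cheapest available clerk for each shift independently would cost $824, but that ignores the shift limits.
An optimal schedule: Wed evening→Ekwueme, Thu morning→Ekwueme, Thu afternoon→Beaumont, Thu evening→Ibarra, Fri morning→Ibarra, Fri afternoon→Cruz+Ivanova, Fri evening→Cruz.
Total: 106 + 106 + 103 + 109 + 109 + 108 + 102 + 108 = $851.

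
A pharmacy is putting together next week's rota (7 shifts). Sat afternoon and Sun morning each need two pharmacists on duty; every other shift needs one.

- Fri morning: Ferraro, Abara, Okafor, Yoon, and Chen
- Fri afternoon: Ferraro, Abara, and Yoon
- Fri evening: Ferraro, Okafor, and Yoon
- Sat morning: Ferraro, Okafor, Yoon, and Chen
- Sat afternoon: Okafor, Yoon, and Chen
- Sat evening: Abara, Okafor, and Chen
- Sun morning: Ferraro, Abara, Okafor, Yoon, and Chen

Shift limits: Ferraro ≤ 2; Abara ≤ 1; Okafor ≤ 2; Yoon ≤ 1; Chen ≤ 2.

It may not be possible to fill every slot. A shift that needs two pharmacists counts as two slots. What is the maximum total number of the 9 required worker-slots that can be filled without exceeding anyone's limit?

Total capacity across all pharmacists is 2+1+2+1+2 = 8, and 9 slots are needed, so at most 8 can be filled.
An assignment achieving 8: Fri morning→Chen, Fri afternoon→Ferraro, Fri evening→Ferraro, Sat morning→Okafor, Sat afternoon→Okafor+Yoon, Sat evening→Abara, Sun morning→Chen.
Loads: Ferraro 2/2, Abara 1/1, Okafor 2/2, Yoon 1/1, Chen 2/2.

8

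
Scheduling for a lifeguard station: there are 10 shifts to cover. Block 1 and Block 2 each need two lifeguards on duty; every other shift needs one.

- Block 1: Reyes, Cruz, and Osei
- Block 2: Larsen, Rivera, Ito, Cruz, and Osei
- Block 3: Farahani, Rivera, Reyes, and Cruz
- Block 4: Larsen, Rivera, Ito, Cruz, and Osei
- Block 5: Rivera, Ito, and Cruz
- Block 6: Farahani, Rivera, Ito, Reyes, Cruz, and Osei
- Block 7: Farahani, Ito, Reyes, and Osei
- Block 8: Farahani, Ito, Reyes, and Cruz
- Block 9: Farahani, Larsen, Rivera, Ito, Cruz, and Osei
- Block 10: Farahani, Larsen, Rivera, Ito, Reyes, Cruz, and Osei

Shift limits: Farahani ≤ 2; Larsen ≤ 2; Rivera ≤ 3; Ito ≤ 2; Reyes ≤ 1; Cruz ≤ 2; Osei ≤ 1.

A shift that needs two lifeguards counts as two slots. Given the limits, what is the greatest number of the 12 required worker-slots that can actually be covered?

Total capacity across all lifeguards is 2+2+3+2+1+2+1 = 13, and 12 slots are needed, so at most 12 can be filled.
An assignment achieving 12: Block 1→Reyes+Cruz, Block 2→Larsen+Rivera, Block 3→Farahani, Block 4→Larsen, Block 5→Rivera, Block 6→Rivera, Block 7→Farahani, Block 8→Ito, Block 9→Ito, Block 10→Cruz.
Loads: Farahani 2/2, Larsen 2/2, Rivera 3/3, Ito 2/2, Reyes 1/1, Cruz 2/2, Osei 0/1.

12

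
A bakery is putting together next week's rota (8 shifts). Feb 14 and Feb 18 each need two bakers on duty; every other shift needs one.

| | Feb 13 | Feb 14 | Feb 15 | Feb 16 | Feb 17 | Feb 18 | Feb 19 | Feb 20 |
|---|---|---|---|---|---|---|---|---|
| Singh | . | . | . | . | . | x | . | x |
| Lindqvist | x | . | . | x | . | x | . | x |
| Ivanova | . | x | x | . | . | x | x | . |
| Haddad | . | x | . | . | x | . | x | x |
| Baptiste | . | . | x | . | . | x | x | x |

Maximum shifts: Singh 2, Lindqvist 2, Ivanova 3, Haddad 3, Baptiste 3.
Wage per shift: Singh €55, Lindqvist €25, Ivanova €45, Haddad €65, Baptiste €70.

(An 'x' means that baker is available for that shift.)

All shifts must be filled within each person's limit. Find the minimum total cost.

€490

Feb 13 can only be covered by Lindqvist, so that assignment is forced.
Feb 14 can only be covered by Ivanova and Haddad, so that assignment is forced.
Feb 16 can only be covered by Lindqvist, so that assignment is forced.
Picking the cheapest available baker for each shift independently would cost €410, but that ignores the shift limits.
An optimal schedule: Feb 13→Lindqvist, Feb 14→Ivanova+Haddad, Feb 15→Ivanova, Feb 16→Lindqvist, Feb 17→Haddad, Feb 18→Ivanova+Singh, Feb 19→Haddad, Feb 20→Singh.
Total: 25 + 45 + 65 + 45 + 25 + 65 + 45 + 55 + 65 + 55 = €490.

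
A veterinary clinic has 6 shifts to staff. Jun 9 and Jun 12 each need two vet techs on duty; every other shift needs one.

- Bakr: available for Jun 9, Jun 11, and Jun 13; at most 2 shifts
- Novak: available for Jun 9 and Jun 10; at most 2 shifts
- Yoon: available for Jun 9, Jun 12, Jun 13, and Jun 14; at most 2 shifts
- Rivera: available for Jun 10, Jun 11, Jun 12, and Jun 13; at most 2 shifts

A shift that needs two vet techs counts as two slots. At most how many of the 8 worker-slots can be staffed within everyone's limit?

Total capacity across all vet techs is 2+2+2+2 = 8, and 8 slots are needed, so at most 8 can be filled.
An assignment achieving 8: Jun 9→Bakr+Novak, Jun 10→Novak, Jun 11→Bakr, Jun 12→Yoon+Rivera, Jun 13→Rivera, Jun 14→Yoon.
Loads: Bakr 2/2, Novak 2/2, Yoon 2/2, Rivera 2/2.

8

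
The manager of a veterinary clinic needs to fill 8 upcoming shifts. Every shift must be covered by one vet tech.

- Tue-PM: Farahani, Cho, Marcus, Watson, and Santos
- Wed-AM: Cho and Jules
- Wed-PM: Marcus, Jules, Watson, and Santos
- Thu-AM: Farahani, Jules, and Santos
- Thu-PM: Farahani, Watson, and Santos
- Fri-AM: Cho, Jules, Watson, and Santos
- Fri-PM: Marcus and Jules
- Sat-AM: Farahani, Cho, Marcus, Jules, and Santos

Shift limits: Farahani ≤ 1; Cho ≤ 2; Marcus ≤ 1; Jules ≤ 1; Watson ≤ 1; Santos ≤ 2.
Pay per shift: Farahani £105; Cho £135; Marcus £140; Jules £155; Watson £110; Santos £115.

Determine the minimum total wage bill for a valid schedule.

£1010

Picking the cheapest available vet tech for each shift independently would cost £915, but that ignores the shift limits.
An optimal schedule: Tue-PM→Santos, Wed-AM→Cho, Wed-PM→Jules, Thu-AM→Farahani, Thu-PM→Watson, Fri-AM→Cho, Fri-PM→Marcus, Sat-AM→Santos.
Total: 115 + 135 + 155 + 105 + 110 + 135 + 140 + 115 = £1010.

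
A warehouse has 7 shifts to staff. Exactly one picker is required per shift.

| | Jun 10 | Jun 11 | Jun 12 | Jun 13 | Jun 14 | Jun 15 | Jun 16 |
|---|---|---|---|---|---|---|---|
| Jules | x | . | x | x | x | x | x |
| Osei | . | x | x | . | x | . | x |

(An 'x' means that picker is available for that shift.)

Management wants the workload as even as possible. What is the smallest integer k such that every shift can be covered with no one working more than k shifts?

With 2 pickers and 7 worker-slots to fill, someone must work at least ⌈7/2⌉ = 4 shifts, so k ≥ 4.
k = 4 works: Jun 10→Jules, Jun 11→Osei, Jun 12→Jules, Jun 13→Jules, Jun 14→Osei, Jun 15→Jules, Jun 16→Osei.
Loads: Jules 4, Osei 3 — all ≤ 4.

4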